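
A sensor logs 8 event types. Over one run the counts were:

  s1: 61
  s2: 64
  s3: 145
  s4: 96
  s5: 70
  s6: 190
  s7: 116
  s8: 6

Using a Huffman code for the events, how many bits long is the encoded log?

Greedily combine the two least-frequent nodes:
combine s8(6), s1(61) → 67
combine s2(64), 67 → 131
combine s5(70), s4(96) → 166
combine s7(116), 131 → 247
combine s3(145), 166 → 311
combine s6(190), 247 → 437
combine 311, 437 → 748
The encoded length is the sum of every internal node's weight: 67 + 131 + 166 + 247 + 311 + 437 + 748 = 2107 bits.

2107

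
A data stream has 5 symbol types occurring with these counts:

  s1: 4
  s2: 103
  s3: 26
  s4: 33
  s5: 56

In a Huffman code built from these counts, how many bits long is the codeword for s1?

Repeatedly merge the two smallest:
s1(4) + s3(26) → 30
30 + s4(33) → 63
s5(56) + 63 → 119
s2(103) + 119 → 222
The subtree containing s1 is merged 4 times, so code length = 4.

4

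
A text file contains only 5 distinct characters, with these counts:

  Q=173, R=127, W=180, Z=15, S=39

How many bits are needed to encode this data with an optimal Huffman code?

1122

Greedily combine the two least-frequent nodes:
combine Z(15), S(39) → 54
combine 54, R(127) → 181
combine Q(173), W(180) → 353
combine 181, 353 → 534
Total encoded bits = sum of merged weights = 54 + 181 + 353 + 534 = 1122.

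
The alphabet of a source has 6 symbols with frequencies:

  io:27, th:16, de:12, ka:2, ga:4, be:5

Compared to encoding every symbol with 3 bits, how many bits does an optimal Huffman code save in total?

53

Fixed-length: 3 bits × 66 symbols = 198 bits.
Huffman merges:
merge ka(2) and ga(4): 6
merge be(5) and 6: 11
merge 11 and de(12): 23
merge th(16) and 23: 39
merge io(27) and 39: 66
Huffman total = 6 + 11 + 23 + 39 + 66 = 145 bits.
Saving = 198 − 145 = 53 bits.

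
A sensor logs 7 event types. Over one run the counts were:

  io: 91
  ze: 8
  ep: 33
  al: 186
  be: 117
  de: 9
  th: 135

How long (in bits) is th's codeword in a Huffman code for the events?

Repeatedly merge the two smallest:
combine ze(8), de(9) → 17
combine 17, ep(33) → 50
combine 50, io(91) → 141
combine be(117), th(135) → 252
combine 141, al(186) → 327
combine 252, 327 → 579
th's leaf is at depth 2, giving a 2-bit codeword.

2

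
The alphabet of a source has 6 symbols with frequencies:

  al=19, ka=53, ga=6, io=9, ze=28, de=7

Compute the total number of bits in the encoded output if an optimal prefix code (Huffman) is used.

267

Build the Huffman tree bottom-up:
merge ga(6) and de(7): 13
merge io(9) and 13: 22
merge al(19) and 22: 41
merge ze(28) and 41: 69
merge ka(53) and 69: 122
Total encoded bits = sum of merged weights = 13 + 22 + 41 + 69 + 122 = 267.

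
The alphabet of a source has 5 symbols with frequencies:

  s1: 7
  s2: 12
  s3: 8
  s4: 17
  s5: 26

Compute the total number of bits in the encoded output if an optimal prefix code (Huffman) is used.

155

Build the Huffman tree bottom-up:
combine s1(7), s3(8) → 15
combine s2(12), 15 → 27
combine s4(17), s5(26) → 43
combine 27, 43 → 70
Each symbol's bit-cost is frequency × depth; summing gives 155 bits (equivalently 15 + 27 + 43 + 70).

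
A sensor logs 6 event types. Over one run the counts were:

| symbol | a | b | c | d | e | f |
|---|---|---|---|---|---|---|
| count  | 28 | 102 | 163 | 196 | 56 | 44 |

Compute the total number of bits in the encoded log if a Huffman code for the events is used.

Merge the two smallest weights repeatedly:
combine a(28), f(44) → 72
combine e(56), 72 → 128
combine b(102), 128 → 230
combine c(163), d(196) → 359
combine 230, 359 → 589
Total encoded bits = sum of merged weights = 72 + 128 + 230 + 359 + 589 = 1378.

1378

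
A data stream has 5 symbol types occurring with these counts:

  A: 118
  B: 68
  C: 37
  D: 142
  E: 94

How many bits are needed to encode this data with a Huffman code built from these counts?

Greedily combine the two least-frequent nodes:
combine C(37), B(68) → 105
combine E(94), 105 → 199
combine A(118), D(142) → 260
combine 199, 260 → 459
Each symbol's bit-cost is frequency × depth; summing gives 1023 bits (equivalently 105 + 199 + 260 + 459).

1023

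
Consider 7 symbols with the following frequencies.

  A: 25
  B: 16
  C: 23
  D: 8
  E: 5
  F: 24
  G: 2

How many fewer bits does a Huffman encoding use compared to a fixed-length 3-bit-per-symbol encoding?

Fixed-length: 3 bits × 103 symbols = 309 bits.
Huffman merges:
G(2) + E(5) → 7
7 + D(8) → 15
15 + B(16) → 31
C(23) + F(24) → 47
A(25) + 31 → 56
47 + 56 → 103
Huffman total = 7 + 15 + 31 + 47 + 56 + 103 = 259 bits.
Saving = 309 − 259 = 50 bits.

50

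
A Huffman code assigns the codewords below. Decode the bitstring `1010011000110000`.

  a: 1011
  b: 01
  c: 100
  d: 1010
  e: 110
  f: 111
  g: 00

dbcbcg

Read left to right; each codeword is recognised as soon as it completes (prefix code):
  1010→d | 01→b | 100→c | 01→b | 100→c | 00→g
Decoded message: dbcbcg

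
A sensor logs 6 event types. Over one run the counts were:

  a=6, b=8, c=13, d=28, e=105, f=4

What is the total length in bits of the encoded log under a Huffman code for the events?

Merge the two smallest weights repeatedly:
merge f(4) and a(6): 10
merge b(8) and 10: 18
merge c(13) and 18: 31
merge d(28) and 31: 59
merge 59 and e(105): 164
The encoded length is the sum of every internal node's weight: 10 + 18 + 31 + 59 + 164 = 282 bits.

282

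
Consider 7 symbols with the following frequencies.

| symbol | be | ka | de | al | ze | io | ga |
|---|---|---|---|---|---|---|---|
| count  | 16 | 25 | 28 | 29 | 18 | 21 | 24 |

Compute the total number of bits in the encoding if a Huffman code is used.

454

Build the Huffman tree bottom-up:
merge be(16) and ze(18): 34
merge io(21) and ga(24): 45
merge ka(25) and de(28): 53
merge al(29) and 34: 63
merge 45 and 53: 98
merge 63 and 98: 161
Each symbol's bit-cost is frequency × depth; summing gives 454 bits (equivalently 34 + 45 + 53 + 63 + 98 + 161).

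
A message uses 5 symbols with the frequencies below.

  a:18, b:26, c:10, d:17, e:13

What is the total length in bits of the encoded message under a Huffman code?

Build the Huffman tree bottom-up:
c(10) + e(13) → 23
d(17) + a(18) → 35
23 + b(26) → 49
35 + 49 → 84
Total encoded bits = sum of merged weights = 23 + 35 + 49 + 84 = 191.

191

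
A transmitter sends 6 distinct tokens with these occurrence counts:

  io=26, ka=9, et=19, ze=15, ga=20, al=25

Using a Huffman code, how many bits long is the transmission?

291

Build the Huffman tree bottom-up:
merge ka(9) and ze(15): 24
merge et(19) and ga(20): 39
merge 24 and al(25): 49
merge io(26) and 39: 65
merge 49 and 65: 114
Total encoded bits = sum of merged weights = 24 + 39 + 49 + 65 + 114 = 291.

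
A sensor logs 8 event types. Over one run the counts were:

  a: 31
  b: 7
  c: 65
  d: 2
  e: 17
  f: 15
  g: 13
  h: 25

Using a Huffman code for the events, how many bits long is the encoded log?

458

Build the Huffman tree bottom-up:
merge d(2) and b(7): 9
merge 9 and g(13): 22
merge f(15) and e(17): 32
merge 22 and h(25): 47
merge a(31) and 32: 63
merge 47 and 63: 110
merge c(65) and 110: 175
Each symbol's bit-cost is frequency × depth; summing gives 458 bits (equivalently 9 + 22 + 32 + 47 + 63 + 110 + 175).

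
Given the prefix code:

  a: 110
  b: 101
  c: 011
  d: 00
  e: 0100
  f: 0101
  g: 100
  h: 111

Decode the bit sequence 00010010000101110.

degdba

Read left to right; each codeword is recognised as soon as it completes (prefix code):
  00→d | 0100→e | 100→g | 00→d | 101→b | 110→a
Decoded message: degdba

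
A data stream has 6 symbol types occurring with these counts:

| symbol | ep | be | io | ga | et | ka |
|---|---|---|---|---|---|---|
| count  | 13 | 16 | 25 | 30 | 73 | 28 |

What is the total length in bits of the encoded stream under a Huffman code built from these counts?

Merge the two smallest weights repeatedly:
combine ep(13), be(16) → 29
combine io(25), ka(28) → 53
combine 29, ga(30) → 59
combine 53, 59 → 112
combine et(73), 112 → 185
Total encoded bits = sum of merged weights = 29 + 53 + 59 + 112 + 185 = 438.

438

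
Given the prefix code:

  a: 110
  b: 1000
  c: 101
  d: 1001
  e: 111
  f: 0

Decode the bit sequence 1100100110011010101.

afddcfc

Read left to right; each codeword is recognised as soon as it completes (prefix code):
  110→a | 0→f | 1001→d | 1001→d | 101→c | 0→f | 101→c
Decoded message: afddcfc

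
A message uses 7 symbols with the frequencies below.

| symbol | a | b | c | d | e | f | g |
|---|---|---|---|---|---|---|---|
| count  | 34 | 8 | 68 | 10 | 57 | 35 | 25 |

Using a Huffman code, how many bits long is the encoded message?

604

Merge the two smallest weights repeatedly:
merge b(8) and d(10): 18
merge 18 and g(25): 43
merge a(34) and f(35): 69
merge 43 and e(57): 100
merge c(68) and 69: 137
merge 100 and 137: 237
The encoded length is the sum of every internal node's weight: 18 + 43 + 69 + 100 + 137 + 237 = 604 bits.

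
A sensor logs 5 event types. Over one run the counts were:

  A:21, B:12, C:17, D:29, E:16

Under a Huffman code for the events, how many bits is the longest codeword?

Merge the two lowest-weight nodes at each step:
combine B(12), E(16) → 28
combine C(17), A(21) → 38
combine 28, D(29) → 57
combine 38, 57 → 95
The first pair merged (B, E) ends up deepest, at depth 3.

3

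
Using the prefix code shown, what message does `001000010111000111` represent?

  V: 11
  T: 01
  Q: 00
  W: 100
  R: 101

Read left to right; each codeword is recognised as soon as it completes (prefix code):
  00→Q | 100→W | 00→Q | 101→R | 11→V | 00→Q | 01→T | 11→V
Decoded message: QWQRVQTV

QWQRVQTV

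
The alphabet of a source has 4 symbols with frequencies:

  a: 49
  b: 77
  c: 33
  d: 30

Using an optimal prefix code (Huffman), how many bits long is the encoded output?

Merge the two smallest weights repeatedly:
d(30) + c(33) → 63
a(49) + 63 → 112
b(77) + 112 → 189
Total encoded bits = sum of merged weights = 63 + 112 + 189 = 364.

364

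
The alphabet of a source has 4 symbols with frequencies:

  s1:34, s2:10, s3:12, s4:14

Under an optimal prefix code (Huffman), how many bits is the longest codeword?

3

Merge the two lowest-weight nodes at each step:
merge s2(10) and s3(12): 22
merge s4(14) and 22: 36
merge s1(34) and 36: 70
The rarest symbols sit at the bottom; the longest codeword is 3 bits.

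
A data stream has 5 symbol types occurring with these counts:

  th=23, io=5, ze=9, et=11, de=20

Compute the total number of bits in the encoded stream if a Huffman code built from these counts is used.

150

Greedily combine the two least-frequent nodes:
io(5) + ze(9) → 14
et(11) + 14 → 25
de(20) + th(23) → 43
25 + 43 → 68
Total encoded bits = sum of merged weights = 14 + 25 + 43 + 68 = 150.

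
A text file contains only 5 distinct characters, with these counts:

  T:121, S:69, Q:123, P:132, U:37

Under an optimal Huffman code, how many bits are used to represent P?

Build the tree from the bottom:
merge U(37) and S(69): 106
merge 106 and T(121): 227
merge Q(123) and P(132): 255
merge 227 and 255: 482
P's leaf is at depth 2, giving a 2-bit codeword.

2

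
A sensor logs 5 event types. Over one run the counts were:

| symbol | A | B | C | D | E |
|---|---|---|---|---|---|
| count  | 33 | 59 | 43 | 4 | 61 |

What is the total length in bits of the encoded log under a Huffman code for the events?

Greedily combine the two least-frequent nodes:
combine D(4), A(33) → 37
combine 37, C(43) → 80
combine B(59), E(61) → 120
combine 80, 120 → 200
Each symbol's bit-cost is frequency × depth; summing gives 437 bits (equivalently 37 + 80 + 120 + 200).

437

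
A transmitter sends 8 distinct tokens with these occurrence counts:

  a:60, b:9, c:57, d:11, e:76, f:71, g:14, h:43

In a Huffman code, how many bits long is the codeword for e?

Repeatedly merge the two smallest:
b(9) + d(11) → 20
g(14) + 20 → 34
34 + h(43) → 77
c(57) + a(60) → 117
f(71) + e(76) → 147
77 + 117 → 194
147 + 194 → 341
e sits 2 levels below the root, so its codeword is 2 bits.

2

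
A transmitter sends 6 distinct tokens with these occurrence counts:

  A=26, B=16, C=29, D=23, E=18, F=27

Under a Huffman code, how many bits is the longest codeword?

Merge the two lowest-weight nodes at each step:
merge B(16) and E(18): 34
merge D(23) and A(26): 49
merge F(27) and C(29): 56
merge 34 and 49: 83
merge 56 and 83: 139
The first pair merged (B, E) ends up deepest, at depth 3.

3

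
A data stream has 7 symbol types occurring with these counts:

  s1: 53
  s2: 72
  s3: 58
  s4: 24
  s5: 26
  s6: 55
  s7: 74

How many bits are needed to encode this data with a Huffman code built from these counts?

Build the Huffman tree bottom-up:
combine s4(24), s5(26) → 50
combine 50, s1(53) → 103
combine s6(55), s3(58) → 113
combine s2(72), s7(74) → 146
combine 103, 113 → 216
combine 146, 216 → 362
The encoded length is the sum of every internal node's weight: 50 + 103 + 113 + 146 + 216 + 362 = 990 bits.

990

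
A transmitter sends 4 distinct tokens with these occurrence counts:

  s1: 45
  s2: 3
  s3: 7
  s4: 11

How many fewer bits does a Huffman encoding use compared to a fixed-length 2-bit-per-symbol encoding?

35

Fixed-length: 2 bits × 66 symbols = 132 bits.
Huffman merges:
s2(3) + s3(7) → 10
10 + s4(11) → 21
21 + s1(45) → 66
Huffman total = 10 + 21 + 66 = 97 bits.
Saving = 132 − 97 = 35 bits.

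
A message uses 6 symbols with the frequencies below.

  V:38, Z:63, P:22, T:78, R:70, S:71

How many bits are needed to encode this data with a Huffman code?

Greedily combine the two least-frequent nodes:
P(22) + V(38) → 60
60 + Z(63) → 123
R(70) + S(71) → 141
T(78) + 123 → 201
141 + 201 → 342
Each symbol's bit-cost is frequency × depth; summing gives 867 bits (equivalently 60 + 123 + 141 + 201 + 342).

867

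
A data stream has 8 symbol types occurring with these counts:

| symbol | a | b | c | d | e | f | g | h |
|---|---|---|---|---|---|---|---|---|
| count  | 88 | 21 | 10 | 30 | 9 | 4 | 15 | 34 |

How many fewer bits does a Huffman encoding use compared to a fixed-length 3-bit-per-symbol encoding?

104

Fixed-length: 3 bits × 211 symbols = 633 bits.
Huffman merges:
f(4) + e(9) → 13
c(10) + 13 → 23
g(15) + b(21) → 36
23 + d(30) → 53
h(34) + 36 → 70
53 + 70 → 123
a(88) + 123 → 211
Huffman total = 13 + 23 + 36 + 53 + 70 + 123 + 211 = 529 bits.
Saving = 633 − 529 = 104 bits.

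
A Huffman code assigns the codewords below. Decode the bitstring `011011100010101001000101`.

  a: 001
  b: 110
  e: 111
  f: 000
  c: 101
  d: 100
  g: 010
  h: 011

hhdgcafc

Read left to right; each codeword is recognised as soon as it completes (prefix code):
  011→h | 011→h | 100→d | 010→g | 101→c | 001→a | 000→f | 101→c
Decoded message: hhdgcafc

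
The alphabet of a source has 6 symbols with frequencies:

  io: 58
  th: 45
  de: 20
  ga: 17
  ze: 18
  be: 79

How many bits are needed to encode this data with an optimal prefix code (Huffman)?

564

Merge the two smallest weights repeatedly:
merge ga(17) and ze(18): 35
merge de(20) and 35: 55
merge th(45) and 55: 100
merge io(58) and be(79): 137
merge 100 and 137: 237
Total encoded bits = sum of merged weights = 35 + 55 + 100 + 137 + 237 = 564.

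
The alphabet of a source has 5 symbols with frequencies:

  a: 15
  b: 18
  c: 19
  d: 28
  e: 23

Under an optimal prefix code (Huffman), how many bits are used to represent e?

2

Huffman merges, smallest pair first:
merge a(15) and b(18): 33
merge c(19) and e(23): 42
merge d(28) and 33: 61
merge 42 and 61: 103
e's leaf is at depth 2, giving a 2-bit codeword.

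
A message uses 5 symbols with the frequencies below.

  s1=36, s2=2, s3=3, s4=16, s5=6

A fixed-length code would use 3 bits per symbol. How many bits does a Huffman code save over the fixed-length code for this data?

Fixed-length: 3 bits × 63 symbols = 189 bits.
Huffman merges:
merge s2(2) and s3(3): 5
merge 5 and s5(6): 11
merge 11 and s4(16): 27
merge 27 and s1(36): 63
Huffman total = 5 + 11 + 27 + 63 = 106 bits.
Saving = 189 − 106 = 83 bits.

83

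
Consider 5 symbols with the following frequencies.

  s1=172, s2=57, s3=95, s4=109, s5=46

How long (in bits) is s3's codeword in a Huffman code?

2

Repeatedly merge the two smallest:
merge s5(46) and s2(57): 103
merge s3(95) and 103: 198
merge s4(109) and s1(172): 281
merge 198 and 281: 479
s3's leaf is at depth 2, giving a 2-bit codeword.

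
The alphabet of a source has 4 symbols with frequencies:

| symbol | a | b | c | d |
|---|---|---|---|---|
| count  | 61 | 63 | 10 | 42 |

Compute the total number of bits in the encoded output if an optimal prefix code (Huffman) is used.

341

Greedily combine the two least-frequent nodes:
merge c(10) and d(42): 52
merge 52 and a(61): 113
merge b(63) and 113: 176
The encoded length is the sum of every internal node's weight: 52 + 113 + 176 = 341 bits.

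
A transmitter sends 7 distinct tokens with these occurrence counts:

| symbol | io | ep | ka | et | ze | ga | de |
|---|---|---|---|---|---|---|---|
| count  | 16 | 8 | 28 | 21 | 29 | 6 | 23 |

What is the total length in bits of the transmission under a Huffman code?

350

Merge the two smallest weights repeatedly:
combine ga(6), ep(8) → 14
combine 14, io(16) → 30
combine et(21), de(23) → 44
combine ka(28), ze(29) → 57
combine 30, 44 → 74
combine 57, 74 → 131
Total encoded bits = sum of merged weights = 14 + 30 + 44 + 57 + 74 + 131 = 350.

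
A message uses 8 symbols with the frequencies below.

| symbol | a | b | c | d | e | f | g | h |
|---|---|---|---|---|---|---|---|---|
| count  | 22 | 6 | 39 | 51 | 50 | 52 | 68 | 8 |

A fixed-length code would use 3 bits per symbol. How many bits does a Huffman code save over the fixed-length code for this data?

Fixed-length: 3 bits × 296 symbols = 888 bits.
Huffman merges:
b(6) + h(8) → 14
14 + a(22) → 36
36 + c(39) → 75
e(50) + d(51) → 101
f(52) + g(68) → 120
75 + 101 → 176
120 + 176 → 296
Huffman total = 14 + 36 + 75 + 101 + 120 + 176 + 296 = 818 bits.
Saving = 888 − 818 = 70 bits.

70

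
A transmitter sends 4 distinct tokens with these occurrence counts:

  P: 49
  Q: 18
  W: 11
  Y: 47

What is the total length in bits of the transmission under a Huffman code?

230

Merge the two smallest weights repeatedly:
combine W(11), Q(18) → 29
combine 29, Y(47) → 76
combine P(49), 76 → 125
Each symbol's bit-cost is frequency × depth; summing gives 230 bits (equivalently 29 + 76 + 125).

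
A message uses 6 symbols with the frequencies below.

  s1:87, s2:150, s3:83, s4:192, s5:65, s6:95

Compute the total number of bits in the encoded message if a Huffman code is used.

Merge the two smallest weights repeatedly:
combine s5(65), s3(83) → 148
combine s1(87), s6(95) → 182
combine 148, s2(150) → 298
combine 182, s4(192) → 374
combine 298, 374 → 672
Each symbol's bit-cost is frequency × depth; summing gives 1674 bits (equivalently 148 + 182 + 298 + 374 + 672).

1674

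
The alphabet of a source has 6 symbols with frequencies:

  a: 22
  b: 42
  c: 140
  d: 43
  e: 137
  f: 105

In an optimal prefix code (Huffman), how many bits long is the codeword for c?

Build the tree from the bottom:
a(22) + b(42) → 64
d(43) + 64 → 107
f(105) + 107 → 212
e(137) + c(140) → 277
212 + 277 → 489
c's leaf is at depth 2, giving a 2-bit codeword.

2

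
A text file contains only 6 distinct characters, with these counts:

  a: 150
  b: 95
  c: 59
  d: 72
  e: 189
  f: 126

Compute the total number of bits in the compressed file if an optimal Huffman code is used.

Merge the two smallest weights repeatedly:
c(59) + d(72) → 131
b(95) + f(126) → 221
131 + a(150) → 281
e(189) + 221 → 410
281 + 410 → 691
The encoded length is the sum of every internal node's weight: 131 + 221 + 281 + 410 + 691 = 1734 bits.

1734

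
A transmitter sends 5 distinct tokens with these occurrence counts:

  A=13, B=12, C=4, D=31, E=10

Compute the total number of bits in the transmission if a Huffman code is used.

Build the Huffman tree bottom-up:
C(4) + E(10) → 14
B(12) + A(13) → 25
14 + 25 → 39
D(31) + 39 → 70
The encoded length is the sum of every internal node's weight: 14 + 25 + 39 + 70 = 148 bits.

148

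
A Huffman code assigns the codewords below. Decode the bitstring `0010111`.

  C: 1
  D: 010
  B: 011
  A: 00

ACBC

Read left to right; each codeword is recognised as soon as it completes (prefix code):
  00→A | 1→C | 011→B | 1→C
Decoded message: ACBC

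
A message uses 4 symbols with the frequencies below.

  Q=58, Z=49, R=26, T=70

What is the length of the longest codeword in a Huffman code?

2

Merge the two lowest-weight nodes at each step:
R(26) + Z(49) → 75
Q(58) + T(70) → 128
75 + 128 → 203
The first pair merged (R, Z) ends up deepest, at depth 2.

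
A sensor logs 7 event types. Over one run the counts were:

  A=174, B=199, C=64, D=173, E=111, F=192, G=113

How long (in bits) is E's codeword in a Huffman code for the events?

Huffman merges, smallest pair first:
combine C(64), E(111) → 175
combine G(113), D(173) → 286
combine A(174), 175 → 349
combine F(192), B(199) → 391
combine 286, 349 → 635
combine 391, 635 → 1026
The subtree containing E is merged 4 times, so code length = 4.

4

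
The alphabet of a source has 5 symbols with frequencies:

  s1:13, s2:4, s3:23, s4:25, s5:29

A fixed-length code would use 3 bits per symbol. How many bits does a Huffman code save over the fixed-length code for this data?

Fixed-length: 3 bits × 94 symbols = 282 bits.
Huffman merges:
merge s2(4) and s1(13): 17
merge 17 and s3(23): 40
merge s4(25) and s5(29): 54
merge 40 and 54: 94
Huffman total = 17 + 40 + 54 + 94 = 205 bits.
Saving = 282 − 205 = 77 bits.

77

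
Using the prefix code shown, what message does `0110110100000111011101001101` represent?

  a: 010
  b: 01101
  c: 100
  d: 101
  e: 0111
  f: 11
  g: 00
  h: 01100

bdggeeab

Read left to right; each codeword is recognised as soon as it completes (prefix code):
  01101→b | 101→d | 00→g | 00→g | 0111→e | 0111→e | 010→a | 01101→b
Decoded message: bdggeeab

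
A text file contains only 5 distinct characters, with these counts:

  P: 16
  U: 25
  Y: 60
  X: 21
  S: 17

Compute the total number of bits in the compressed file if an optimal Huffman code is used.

Greedily combine the two least-frequent nodes:
combine P(16), S(17) → 33
combine X(21), U(25) → 46
combine 33, 46 → 79
combine Y(60), 79 → 139
The encoded length is the sum of every internal node's weight: 33 + 46 + 79 + 139 = 297 bits.

297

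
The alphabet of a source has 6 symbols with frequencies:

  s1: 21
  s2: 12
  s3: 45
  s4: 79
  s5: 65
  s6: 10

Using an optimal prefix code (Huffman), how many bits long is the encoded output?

529

Merge the two smallest weights repeatedly:
merge s6(10) and s2(12): 22
merge s1(21) and 22: 43
merge 43 and s3(45): 88
merge s5(65) and s4(79): 144
merge 88 and 144: 232
The encoded length is the sum of every internal node's weight: 22 + 43 + 88 + 144 + 232 = 529 bits.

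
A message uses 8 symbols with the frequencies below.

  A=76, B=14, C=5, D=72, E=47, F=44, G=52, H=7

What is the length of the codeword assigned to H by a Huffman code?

Repeatedly merge the two smallest:
C(5) + H(7) → 12
12 + B(14) → 26
26 + F(44) → 70
E(47) + G(52) → 99
70 + D(72) → 142
A(76) + 99 → 175
142 + 175 → 317
The subtree containing H is merged 5 times, so code length = 5.

5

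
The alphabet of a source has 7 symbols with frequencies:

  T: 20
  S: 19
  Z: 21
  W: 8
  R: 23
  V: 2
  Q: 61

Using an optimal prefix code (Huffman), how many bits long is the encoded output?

Greedily combine the two least-frequent nodes:
combine V(2), W(8) → 10
combine 10, S(19) → 29
combine T(20), Z(21) → 41
combine R(23), 29 → 52
combine 41, 52 → 93
combine Q(61), 93 → 154
Each symbol's bit-cost is frequency × depth; summing gives 379 bits (equivalently 10 + 29 + 41 + 52 + 93 + 154).

379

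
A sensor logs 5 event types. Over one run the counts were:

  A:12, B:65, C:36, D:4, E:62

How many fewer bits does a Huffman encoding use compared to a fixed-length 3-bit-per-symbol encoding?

Fixed-length: 3 bits × 179 symbols = 537 bits.
Huffman merges:
combine D(4), A(12) → 16
combine 16, C(36) → 52
combine 52, E(62) → 114
combine B(65), 114 → 179
Huffman total = 16 + 52 + 114 + 179 = 361 bits.
Saving = 537 − 361 = 176 bits.

176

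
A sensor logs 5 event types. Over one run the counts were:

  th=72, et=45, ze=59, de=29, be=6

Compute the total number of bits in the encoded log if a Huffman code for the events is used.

457

Merge the two smallest weights repeatedly:
be(6) + de(29) → 35
35 + et(45) → 80
ze(59) + th(72) → 131
80 + 131 → 211
Total encoded bits = sum of merged weights = 35 + 80 + 131 + 211 = 457.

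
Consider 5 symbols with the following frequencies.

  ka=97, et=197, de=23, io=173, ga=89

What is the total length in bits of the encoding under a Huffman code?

Merge the two smallest weights repeatedly:
merge de(23) and ga(89): 112
merge ka(97) and 112: 209
merge io(173) and et(197): 370
merge 209 and 370: 579
The encoded length is the sum of every internal node's weight: 112 + 209 + 370 + 579 = 1270 bits.

1270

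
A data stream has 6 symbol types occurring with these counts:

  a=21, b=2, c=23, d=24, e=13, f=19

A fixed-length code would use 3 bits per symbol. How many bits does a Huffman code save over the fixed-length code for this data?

Fixed-length: 3 bits × 102 symbols = 306 bits.
Huffman merges:
b(2) + e(13) → 15
15 + f(19) → 34
a(21) + c(23) → 44
d(24) + 34 → 58
44 + 58 → 102
Huffman total = 15 + 34 + 44 + 58 + 102 = 253 bits.
Saving = 306 − 253 = 53 bits.

53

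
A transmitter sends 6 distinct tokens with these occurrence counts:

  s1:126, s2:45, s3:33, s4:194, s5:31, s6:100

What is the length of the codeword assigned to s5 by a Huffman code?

Repeatedly merge the two smallest:
s5(31) + s3(33) → 64
s2(45) + 64 → 109
s6(100) + 109 → 209
s1(126) + s4(194) → 320
209 + 320 → 529
The subtree containing s5 is merged 4 times, so code length = 4.

4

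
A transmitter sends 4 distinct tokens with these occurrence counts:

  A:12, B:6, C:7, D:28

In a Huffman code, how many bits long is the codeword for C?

3

Build the tree from the bottom:
combine B(6), C(7) → 13
combine A(12), 13 → 25
combine 25, D(28) → 53
C sits 3 levels below the root, so its codeword is 3 bits.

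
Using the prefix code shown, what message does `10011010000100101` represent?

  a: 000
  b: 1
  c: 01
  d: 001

Read left to right; each codeword is recognised as soon as it completes (prefix code):
  1→b | 001→d | 1→b | 01→c | 000→a | 01→c | 001→d | 01→c
Decoded message: bdbcacdc

bdbcacdc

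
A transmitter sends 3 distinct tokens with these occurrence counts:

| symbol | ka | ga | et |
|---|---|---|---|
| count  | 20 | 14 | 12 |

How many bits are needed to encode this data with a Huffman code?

72

Greedily combine the two least-frequent nodes:
combine et(12), ga(14) → 26
combine ka(20), 26 → 46
Total encoded bits = sum of merged weights = 26 + 46 = 72.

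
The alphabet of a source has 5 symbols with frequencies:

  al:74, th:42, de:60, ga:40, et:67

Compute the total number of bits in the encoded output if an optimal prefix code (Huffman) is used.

648

Merge the two smallest weights repeatedly:
merge ga(40) and th(42): 82
merge de(60) and et(67): 127
merge al(74) and 82: 156
merge 127 and 156: 283
Total encoded bits = sum of merged weights = 82 + 127 + 156 + 283 = 648.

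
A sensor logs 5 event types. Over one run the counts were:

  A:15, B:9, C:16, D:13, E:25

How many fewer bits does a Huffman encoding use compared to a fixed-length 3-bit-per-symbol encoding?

Fixed-length: 3 bits × 78 symbols = 234 bits.
Huffman merges:
merge B(9) and D(13): 22
merge A(15) and C(16): 31
merge 22 and E(25): 47
merge 31 and 47: 78
Huffman total = 22 + 31 + 47 + 78 = 178 bits.
Saving = 234 − 178 = 56 bits.

56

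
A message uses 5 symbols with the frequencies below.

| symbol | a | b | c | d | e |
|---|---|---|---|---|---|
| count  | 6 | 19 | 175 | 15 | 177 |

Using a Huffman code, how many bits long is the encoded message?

668

Build the Huffman tree bottom-up:
merge a(6) and d(15): 21
merge b(19) and 21: 40
merge 40 and c(175): 215
merge e(177) and 215: 392
Total encoded bits = sum of merged weights = 21 + 40 + 215 + 392 = 668.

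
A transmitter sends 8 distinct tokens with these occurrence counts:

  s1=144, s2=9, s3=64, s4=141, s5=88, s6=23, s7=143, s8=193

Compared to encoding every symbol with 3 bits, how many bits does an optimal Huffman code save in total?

209

Fixed-length: 3 bits × 805 symbols = 2415 bits.
Huffman merges:
combine s2(9), s6(23) → 32
combine 32, s3(64) → 96
combine s5(88), 96 → 184
combine s4(141), s7(143) → 284
combine s1(144), 184 → 328
combine s8(193), 284 → 477
combine 328, 477 → 805
Huffman total = 32 + 96 + 184 + 284 + 328 + 477 + 805 = 2206 bits.
Saving = 2415 − 2206 = 209 bits.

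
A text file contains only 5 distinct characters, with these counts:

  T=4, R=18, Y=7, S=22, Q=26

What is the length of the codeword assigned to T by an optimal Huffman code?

Repeatedly merge the two smallest:
T(4) + Y(7) → 11
11 + R(18) → 29
S(22) + Q(26) → 48
29 + 48 → 77
The subtree containing T is merged 3 times, so code length = 3.

3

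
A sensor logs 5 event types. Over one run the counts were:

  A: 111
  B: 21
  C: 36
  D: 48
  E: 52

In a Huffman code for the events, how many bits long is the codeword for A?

Repeatedly merge the two smallest:
merge B(21) and C(36): 57
merge D(48) and E(52): 100
merge 57 and 100: 157
merge A(111) and 157: 268
A is a child of the root — depth 1, so its codeword is a single bit.

1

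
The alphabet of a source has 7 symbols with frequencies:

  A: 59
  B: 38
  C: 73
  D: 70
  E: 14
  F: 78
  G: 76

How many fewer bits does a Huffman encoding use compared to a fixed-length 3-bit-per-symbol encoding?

Fixed-length: 3 bits × 408 symbols = 1224 bits.
Huffman merges:
combine E(14), B(38) → 52
combine 52, A(59) → 111
combine D(70), C(73) → 143
combine G(76), F(78) → 154
combine 111, 143 → 254
combine 154, 254 → 408
Huffman total = 52 + 111 + 143 + 154 + 254 + 408 = 1122 bits.
Saving = 1224 − 1122 = 102 bits.

102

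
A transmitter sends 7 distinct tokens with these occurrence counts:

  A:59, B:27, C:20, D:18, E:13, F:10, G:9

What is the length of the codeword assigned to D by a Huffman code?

Huffman merges, smallest pair first:
merge G(9) and F(10): 19
merge E(13) and D(18): 31
merge 19 and C(20): 39
merge B(27) and 31: 58
merge 39 and 58: 97
merge A(59) and 97: 156
D's leaf is at depth 4, giving a 4-bit codeword.

4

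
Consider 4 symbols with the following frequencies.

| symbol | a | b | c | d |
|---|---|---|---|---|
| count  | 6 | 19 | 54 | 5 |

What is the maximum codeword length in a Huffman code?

3

Merge the two lowest-weight nodes at each step:
merge d(5) and a(6): 11
merge 11 and b(19): 30
merge 30 and c(54): 84
Maximum depth reached is 3.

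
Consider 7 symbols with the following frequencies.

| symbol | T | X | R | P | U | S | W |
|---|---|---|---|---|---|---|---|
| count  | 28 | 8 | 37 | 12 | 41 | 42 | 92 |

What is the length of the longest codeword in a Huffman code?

Merge the two lowest-weight nodes at each step:
merge X(8) and P(12): 20
merge 20 and T(28): 48
merge R(37) and U(41): 78
merge S(42) and 48: 90
merge 78 and 90: 168
merge W(92) and 168: 260
The rarest symbols sit at the bottom; the longest codeword is 5 bits.

5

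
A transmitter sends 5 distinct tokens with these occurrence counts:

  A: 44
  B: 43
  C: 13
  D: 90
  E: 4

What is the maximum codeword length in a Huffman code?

4

Merge the two lowest-weight nodes at each step:
E(4) + C(13) → 17
17 + B(43) → 60
A(44) + 60 → 104
D(90) + 104 → 194
Maximum depth reached is 4.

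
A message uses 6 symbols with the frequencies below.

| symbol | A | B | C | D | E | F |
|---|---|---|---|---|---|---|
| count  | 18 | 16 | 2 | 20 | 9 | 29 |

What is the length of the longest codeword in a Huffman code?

Merge the two lowest-weight nodes at each step:
C(2) + E(9) → 11
11 + B(16) → 27
A(18) + D(20) → 38
27 + F(29) → 56
38 + 56 → 94
The first pair merged (C, E) ends up deepest, at depth 4.

4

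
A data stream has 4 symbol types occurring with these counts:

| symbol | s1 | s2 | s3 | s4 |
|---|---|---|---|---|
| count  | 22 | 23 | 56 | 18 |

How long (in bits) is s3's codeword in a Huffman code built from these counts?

1

Build the tree from the bottom:
s4(18) + s1(22) → 40
s2(23) + 40 → 63
s3(56) + 63 → 119
s3 is merged only at the final step, so code length = 1.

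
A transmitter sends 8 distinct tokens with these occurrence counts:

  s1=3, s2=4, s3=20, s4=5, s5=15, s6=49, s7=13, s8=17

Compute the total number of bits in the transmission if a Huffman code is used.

Merge the two smallest weights repeatedly:
combine s1(3), s2(4) → 7
combine s4(5), 7 → 12
combine 12, s7(13) → 25
combine s5(15), s8(17) → 32
combine s3(20), 25 → 45
combine 32, 45 → 77
combine s6(49), 77 → 126
Total encoded bits = sum of merged weights = 7 + 12 + 25 + 32 + 45 + 77 + 126 = 324.

324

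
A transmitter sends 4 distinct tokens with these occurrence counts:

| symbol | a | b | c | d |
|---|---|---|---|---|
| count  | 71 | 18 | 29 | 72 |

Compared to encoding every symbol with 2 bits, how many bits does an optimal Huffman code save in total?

25

Fixed-length: 2 bits × 190 symbols = 380 bits.
Huffman merges:
b(18) + c(29) → 47
47 + a(71) → 118
d(72) + 118 → 190
Huffman total = 47 + 118 + 190 = 355 bits.
Saving = 380 − 355 = 25 bits.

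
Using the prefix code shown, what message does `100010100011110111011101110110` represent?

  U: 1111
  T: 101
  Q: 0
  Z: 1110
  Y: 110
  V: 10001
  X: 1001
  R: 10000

Read left to right; each codeword is recognised as soon as it completes (prefix code):
  10001→V | 0→Q | 10001→V | 1110→Z | 1110→Z | 1110→Z | 1110→Z | 110→Y
Decoded message: VQVZZZZY

VQVZZZZY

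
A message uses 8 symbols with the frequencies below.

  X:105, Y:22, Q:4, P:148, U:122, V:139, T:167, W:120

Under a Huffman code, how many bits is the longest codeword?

Merge the two lowest-weight nodes at each step:
combine Q(4), Y(22) → 26
combine 26, X(105) → 131
combine W(120), U(122) → 242
combine 131, V(139) → 270
combine P(148), T(167) → 315
combine 242, 270 → 512
combine 315, 512 → 827
Maximum depth reached is 5.

5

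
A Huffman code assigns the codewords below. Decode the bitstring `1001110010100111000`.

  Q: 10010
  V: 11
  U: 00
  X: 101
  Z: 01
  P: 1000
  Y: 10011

YQYP

Read left to right; each codeword is recognised as soon as it completes (prefix code):
  10011→Y | 10010→Q | 10011→Y | 1000→P
Decoded message: YQYP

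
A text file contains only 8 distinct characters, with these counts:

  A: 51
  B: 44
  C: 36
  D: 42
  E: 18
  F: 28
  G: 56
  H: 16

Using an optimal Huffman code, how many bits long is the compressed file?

Greedily combine the two least-frequent nodes:
combine H(16), E(18) → 34
combine F(28), 34 → 62
combine C(36), D(42) → 78
combine B(44), A(51) → 95
combine G(56), 62 → 118
combine 78, 95 → 173
combine 118, 173 → 291
Total encoded bits = sum of merged weights = 34 + 62 + 78 + 95 + 118 + 173 + 291 = 851.

851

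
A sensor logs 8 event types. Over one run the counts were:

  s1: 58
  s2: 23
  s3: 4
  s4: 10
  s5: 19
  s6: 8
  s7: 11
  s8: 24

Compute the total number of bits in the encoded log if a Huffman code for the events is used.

419

Greedily combine the two least-frequent nodes:
combine s3(4), s6(8) → 12
combine s4(10), s7(11) → 21
combine 12, s5(19) → 31
combine 21, s2(23) → 44
combine s8(24), 31 → 55
combine 44, 55 → 99
combine s1(58), 99 → 157
Each symbol's bit-cost is frequency × depth; summing gives 419 bits (equivalently 12 + 21 + 31 + 44 + 55 + 99 + 157).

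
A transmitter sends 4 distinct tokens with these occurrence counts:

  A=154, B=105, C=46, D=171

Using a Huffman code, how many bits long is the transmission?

932

Greedily combine the two least-frequent nodes:
C(46) + B(105) → 151
151 + A(154) → 305
D(171) + 305 → 476
Total encoded bits = sum of merged weights = 151 + 305 + 476 = 932.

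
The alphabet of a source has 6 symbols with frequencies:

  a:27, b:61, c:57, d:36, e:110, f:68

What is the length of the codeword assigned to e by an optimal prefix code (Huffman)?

Repeatedly merge the two smallest:
a(27) + d(36) → 63
c(57) + b(61) → 118
63 + f(68) → 131
e(110) + 118 → 228
131 + 228 → 359
e sits 2 levels below the root, so its codeword is 2 bits.

2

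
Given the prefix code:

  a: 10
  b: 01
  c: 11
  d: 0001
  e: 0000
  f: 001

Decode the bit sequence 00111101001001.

fcaabf

Read left to right; each codeword is recognised as soon as it completes (prefix code):
  001→f | 11→c | 10→a | 10→a | 01→b | 001→f
Decoded message: fcaabf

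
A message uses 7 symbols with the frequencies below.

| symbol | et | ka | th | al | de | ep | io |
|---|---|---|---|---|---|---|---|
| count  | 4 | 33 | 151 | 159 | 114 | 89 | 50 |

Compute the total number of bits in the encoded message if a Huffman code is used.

Greedily combine the two least-frequent nodes:
et(4) + ka(33) → 37
37 + io(50) → 87
87 + ep(89) → 176
de(114) + th(151) → 265
al(159) + 176 → 335
265 + 335 → 600
Each symbol's bit-cost is frequency × depth; summing gives 1500 bits (equivalently 37 + 87 + 176 + 265 + 335 + 600).

1500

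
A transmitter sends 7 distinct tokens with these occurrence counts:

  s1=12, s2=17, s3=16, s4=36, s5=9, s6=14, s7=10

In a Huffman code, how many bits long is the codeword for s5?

3

Repeatedly merge the two smallest:
combine s5(9), s7(10) → 19
combine s1(12), s6(14) → 26
combine s3(16), s2(17) → 33
combine 19, 26 → 45
combine 33, s4(36) → 69
combine 45, 69 → 114
s5 sits 3 levels below the root, so its codeword is 3 bits.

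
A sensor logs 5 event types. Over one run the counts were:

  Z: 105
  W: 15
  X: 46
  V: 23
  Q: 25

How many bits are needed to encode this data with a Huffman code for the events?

Greedily combine the two least-frequent nodes:
combine W(15), V(23) → 38
combine Q(25), 38 → 63
combine X(46), 63 → 109
combine Z(105), 109 → 214
The encoded length is the sum of every internal node's weight: 38 + 63 + 109 + 214 = 424 bits.

424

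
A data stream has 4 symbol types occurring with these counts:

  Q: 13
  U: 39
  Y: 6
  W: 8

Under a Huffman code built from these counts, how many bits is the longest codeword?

Merge the two lowest-weight nodes at each step:
Y(6) + W(8) → 14
Q(13) + 14 → 27
27 + U(39) → 66
The rarest symbols sit at the bottom; the longest codeword is 3 bits.

3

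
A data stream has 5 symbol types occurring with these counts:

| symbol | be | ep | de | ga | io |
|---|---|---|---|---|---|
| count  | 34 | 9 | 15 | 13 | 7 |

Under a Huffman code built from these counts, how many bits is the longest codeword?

Merge the two lowest-weight nodes at each step:
combine io(7), ep(9) → 16
combine ga(13), de(15) → 28
combine 16, 28 → 44
combine be(34), 44 → 78
Maximum depth reached is 3.

3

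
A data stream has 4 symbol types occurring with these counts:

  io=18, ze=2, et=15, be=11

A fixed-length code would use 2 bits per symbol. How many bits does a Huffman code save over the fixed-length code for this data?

5

Fixed-length: 2 bits × 46 symbols = 92 bits.
Huffman merges:
merge ze(2) and be(11): 13
merge 13 and et(15): 28
merge io(18) and 28: 46
Huffman total = 13 + 28 + 46 = 87 bits.
Saving = 92 − 87 = 5 bits.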